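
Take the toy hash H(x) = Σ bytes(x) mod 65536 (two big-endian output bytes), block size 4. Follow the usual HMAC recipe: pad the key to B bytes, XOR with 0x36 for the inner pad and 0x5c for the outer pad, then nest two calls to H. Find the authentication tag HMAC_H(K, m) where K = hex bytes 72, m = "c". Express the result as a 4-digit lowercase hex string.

Key hex bytes 72 is 1 byte ≤ B = 4; zero-pad to 4 bytes: K' = 72 00 00 00.
K' ⊕ ipad = 44 36 36 36.  K' ⊕ opad = 2e 5c 5c 5c.
Inner input = (K'⊕ipad) ∥ m = 44 36 36 36 ∥ 63.
Inner hash: sum = 68+54+54+54+99 = 329 → 01 49.
Outer input = (K'⊕opad) ∥ inner = 2e 5c 5c 5c ∥ 01 49.
Outer hash (tag): sum = 46+92+92+92+1+73 = 396 → 01 8c.

018c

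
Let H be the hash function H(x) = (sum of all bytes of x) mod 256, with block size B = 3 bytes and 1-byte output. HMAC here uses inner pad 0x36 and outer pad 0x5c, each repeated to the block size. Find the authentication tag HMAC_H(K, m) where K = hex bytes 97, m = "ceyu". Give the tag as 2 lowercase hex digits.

Key hex bytes 97 is 1 byte ≤ B = 3; zero-pad to 3 bytes: K' = 97 00 00.
K' ⊕ ipad = a1 36 36.  K' ⊕ opad = cb 5c 5c.
Inner input = (K'⊕ipad) ∥ m = a1 36 36 ∥ 63 65 79 75.
Inner hash: sum = 161+54+54+99+101+121+117 = 707; mod 256 = 195 → c3.
Outer input = (K'⊕opad) ∥ inner = cb 5c 5c ∥ c3.
Outer hash (tag): sum = 203+92+92+195 = 582; mod 256 = 70 → 46.

46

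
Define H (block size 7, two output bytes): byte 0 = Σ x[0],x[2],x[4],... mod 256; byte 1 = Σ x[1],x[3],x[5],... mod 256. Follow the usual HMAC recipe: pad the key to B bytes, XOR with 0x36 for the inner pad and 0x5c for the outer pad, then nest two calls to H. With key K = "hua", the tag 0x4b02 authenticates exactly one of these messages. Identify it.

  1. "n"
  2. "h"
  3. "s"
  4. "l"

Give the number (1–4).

Key "hua" = 68 75 61 is 3 bytes ≤ B = 7; zero-pad to 7 bytes: K' = 68 75 61 00 00 00 00.
K' ⊕ ipad = 5e 43 57 36 36 36 36; K' ⊕ opad = 34 29 3d 5c 5c 5c 5c.
m1: inner = H(5e 43 57 36 36 36 36 6e) = 21 1d; tag = H(34 29 3d 5c 5c 5c 5c 21 1d) = 4602
m2: inner = H(5e 43 57 36 36 36 36 68) = 21 17; tag = H(34 29 3d 5c 5c 5c 5c 21 17) = 4002
m3: inner = H(5e 43 57 36 36 36 36 73) = 21 22; tag = H(34 29 3d 5c 5c 5c 5c 21 22) = 4b02 ← matches
m4: inner = H(5e 43 57 36 36 36 36 6c) = 21 1b; tag = H(34 29 3d 5c 5c 5c 5c 21 1b) = 4402

3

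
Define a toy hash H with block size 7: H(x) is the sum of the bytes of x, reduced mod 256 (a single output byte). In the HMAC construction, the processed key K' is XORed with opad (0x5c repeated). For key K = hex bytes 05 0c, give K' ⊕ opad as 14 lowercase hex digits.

Key hex bytes 05 0c is 2 bytes ≤ B = 7; zero-pad to 7 bytes: K' = 05 0c 00 00 00 00 00.
XOR each byte with 0x5c: 05⊕5c=59, 0c⊕5c=50, 00⊕5c=5c, 00⊕5c=5c, 00⊕5c=5c, 00⊕5c=5c, 00⊕5c=5c.

59505c5c5c5c5c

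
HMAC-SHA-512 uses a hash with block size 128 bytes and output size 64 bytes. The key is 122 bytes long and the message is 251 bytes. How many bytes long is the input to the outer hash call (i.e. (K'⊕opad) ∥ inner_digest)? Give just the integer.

Key is 122 ≤ 128 bytes, zero-padded: |K'| = 128.
Outer input = (K'⊕opad) ∥ H(inner) → 128 + 64 = 192 bytes.

192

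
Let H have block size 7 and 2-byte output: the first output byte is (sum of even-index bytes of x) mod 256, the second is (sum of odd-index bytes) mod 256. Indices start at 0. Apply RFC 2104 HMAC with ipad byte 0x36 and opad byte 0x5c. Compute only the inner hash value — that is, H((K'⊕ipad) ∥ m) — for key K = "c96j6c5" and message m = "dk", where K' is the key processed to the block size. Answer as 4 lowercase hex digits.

Key "c96j6c5" = 63 39 36 6a 36 63 35 is exactly B = 7 bytes: K' = 63 39 36 6a 36 63 35.
K' ⊕ ipad = 55 0f 00 5c 00 55 03.
Inner input = 55 0f 00 5c 00 55 03 ∥ 64 6b.
Inner hash: even-index sum = 195 mod 256 = 195; odd-index sum = 292 mod 256 = 36 → c3 24.

c324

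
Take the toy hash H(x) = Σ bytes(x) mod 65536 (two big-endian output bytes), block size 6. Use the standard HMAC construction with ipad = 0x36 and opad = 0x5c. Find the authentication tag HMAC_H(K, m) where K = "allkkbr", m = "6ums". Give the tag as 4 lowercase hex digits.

02fc

Key "allkkbr" = 61 6c 6c 6b 6b 62 72 is 7 bytes > B = 6, so hash it first: H(key) = 02 e3, then zero-pad to 6 bytes: K' = 02 e3 00 00 00 00.
K' ⊕ ipad = 34 d5 36 36 36 36.  K' ⊕ opad = 5e bf 5c 5c 5c 5c.
Inner input = (K'⊕ipad) ∥ m = 34 d5 36 36 36 36 ∥ 36 75 6d 73.
Inner hash: sum = 52+213+54+54+54+54+54+117+109+115 = 876 → 03 6c.
Outer input = (K'⊕opad) ∥ inner = 5e bf 5c 5c 5c 5c ∥ 03 6c.
Outer hash (tag): sum = 94+191+92+92+92+92+3+108 = 764 → 02 fc.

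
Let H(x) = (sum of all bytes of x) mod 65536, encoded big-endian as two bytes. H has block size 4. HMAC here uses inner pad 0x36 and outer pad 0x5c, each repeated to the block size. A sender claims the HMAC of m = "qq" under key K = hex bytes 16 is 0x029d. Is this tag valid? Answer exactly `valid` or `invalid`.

Key hex bytes 16 is 1 byte ≤ B = 4; zero-pad to 4 bytes: K' = 16 00 00 00.
K' ⊕ ipad = 20 36 36 36; K' ⊕ opad = 4a 5c 5c 5c.
Inner hash: sum = 32+54+54+54+113+113 = 420 → 01 a4.
Outer hash (recomputed tag): sum = 74+92+92+92+1+164 = 515 → 02 03.
Recomputed tag = 0203; claimed = 029d → mismatch.

invalid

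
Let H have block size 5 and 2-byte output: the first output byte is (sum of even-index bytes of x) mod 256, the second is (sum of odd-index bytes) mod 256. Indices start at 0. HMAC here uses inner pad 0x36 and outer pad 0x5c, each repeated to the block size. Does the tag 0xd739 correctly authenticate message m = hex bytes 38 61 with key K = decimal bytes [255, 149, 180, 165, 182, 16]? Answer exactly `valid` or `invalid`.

invalid

Key decimal bytes [255, 149, 180, 165, 182, 16] = ff 95 b4 a5 b6 10 is 6 bytes > B = 5, so hash it first: H(key) = 69 4a, then zero-pad to 5 bytes: K' = 69 4a 00 00 00.
K' ⊕ ipad = 5f 7c 36 36 36; K' ⊕ opad = 35 16 5c 5c 5c.
Inner hash: even-index sum = 300 mod 256 = 44; odd-index sum = 234 mod 256 = 234 → 2c ea.
Outer hash (recomputed tag): even-index sum = 471 mod 256 = 215; odd-index sum = 158 mod 256 = 158 → d7 9e.
Recomputed tag = d79e; claimed = d739 → mismatch.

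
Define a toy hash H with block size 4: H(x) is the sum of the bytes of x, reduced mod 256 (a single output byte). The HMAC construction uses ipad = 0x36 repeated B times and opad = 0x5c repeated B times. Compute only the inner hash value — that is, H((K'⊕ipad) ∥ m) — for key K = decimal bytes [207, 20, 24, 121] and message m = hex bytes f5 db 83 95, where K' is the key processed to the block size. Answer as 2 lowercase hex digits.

Key decimal bytes [207, 20, 24, 121] = cf 14 18 79 is exactly B = 4 bytes: K' = cf 14 18 79.
K' ⊕ ipad = f9 22 2e 4f.
Inner input = f9 22 2e 4f ∥ f5 db 83 95.
Inner hash: sum = 249+34+46+79+245+219+131+149 = 1152; mod 256 = 128 → 80.

80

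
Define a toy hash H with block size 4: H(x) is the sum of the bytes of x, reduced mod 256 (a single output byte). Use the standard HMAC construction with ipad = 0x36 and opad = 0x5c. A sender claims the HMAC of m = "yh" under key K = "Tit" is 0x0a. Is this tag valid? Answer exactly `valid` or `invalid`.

Key "Tit" = 54 69 74 is 3 bytes ≤ B = 4; zero-pad to 4 bytes: K' = 54 69 74 00.
K' ⊕ ipad = 62 5f 42 36; K' ⊕ opad = 08 35 28 5c.
Inner hash: sum = 98+95+66+54+121+104 = 538; mod 256 = 26 → 1a.
Outer hash (recomputed tag): sum = 8+53+40+92+26 = 219 → db.
Recomputed tag = db; claimed = 0a → mismatch.

invalid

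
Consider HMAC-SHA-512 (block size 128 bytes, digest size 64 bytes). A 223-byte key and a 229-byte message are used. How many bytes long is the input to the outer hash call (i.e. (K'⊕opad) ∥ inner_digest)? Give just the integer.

192

Key is 223 > 128 bytes, so it is hashed to 64 bytes then zero-padded to 128: |K'| = 128.
Outer input = (K'⊕opad) ∥ H(inner) → 128 + 64 = 192 bytes.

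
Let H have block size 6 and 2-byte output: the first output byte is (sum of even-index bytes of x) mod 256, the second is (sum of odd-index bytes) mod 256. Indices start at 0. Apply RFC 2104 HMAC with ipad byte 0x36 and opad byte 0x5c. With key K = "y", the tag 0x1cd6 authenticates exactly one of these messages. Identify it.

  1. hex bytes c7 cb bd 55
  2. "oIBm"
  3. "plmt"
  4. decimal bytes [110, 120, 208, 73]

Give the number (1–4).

1

Key "y" = 79 is 1 byte ≤ B = 6; zero-pad to 6 bytes: K' = 79 00 00 00 00 00.
K' ⊕ ipad = 4f 36 36 36 36 36; K' ⊕ opad = 25 5c 5c 5c 5c 5c.
m1: inner = H(4f 36 36 36 36 36 c7 cb bd 55) = 3f c2; tag = H(25 5c 5c 5c 5c 5c 3f c2) = 1cd6 ← matches
m2: inner = H(4f 36 36 36 36 36 6f 49 42 6d) = 6c 58; tag = H(25 5c 5c 5c 5c 5c 6c 58) = 496c
m3: inner = H(4f 36 36 36 36 36 70 6c 6d 74) = 98 82; tag = H(25 5c 5c 5c 5c 5c 98 82) = 7596
m4: inner = H(4f 36 36 36 36 36 6e 78 d0 49) = f9 63; tag = H(25 5c 5c 5c 5c 5c f9 63) = d677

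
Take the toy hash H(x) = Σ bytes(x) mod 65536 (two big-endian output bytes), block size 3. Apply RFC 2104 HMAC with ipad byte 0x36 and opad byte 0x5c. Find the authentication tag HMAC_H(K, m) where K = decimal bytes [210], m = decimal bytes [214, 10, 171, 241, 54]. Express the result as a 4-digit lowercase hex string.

Key decimal bytes [210] = d2 is 1 byte ≤ B = 3; zero-pad to 3 bytes: K' = d2 00 00.
K' ⊕ ipad = e4 36 36.  K' ⊕ opad = 8e 5c 5c.
Inner input = (K'⊕ipad) ∥ m = e4 36 36 ∥ d6 0a ab f1 36.
Inner hash: sum = 228+54+54+214+10+171+241+54 = 1026 → 04 02.
Outer input = (K'⊕opad) ∥ inner = 8e 5c 5c ∥ 04 02.
Outer hash (tag): sum = 142+92+92+4+2 = 332 → 01 4c.

014c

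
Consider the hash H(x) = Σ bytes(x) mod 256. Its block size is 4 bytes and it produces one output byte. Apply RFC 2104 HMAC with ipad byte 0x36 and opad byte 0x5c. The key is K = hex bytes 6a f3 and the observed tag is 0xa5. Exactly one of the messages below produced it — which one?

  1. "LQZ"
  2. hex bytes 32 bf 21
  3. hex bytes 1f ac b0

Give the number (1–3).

3

Key hex bytes 6a f3 is 2 bytes ≤ B = 4; zero-pad to 4 bytes: K' = 6a f3 00 00.
K' ⊕ ipad = 5c c5 36 36; K' ⊕ opad = 36 af 5c 5c.
m1: inner = H(5c c5 36 36 4c 51 5a) = 84; tag = H(36 af 5c 5c 84) = 21
m2: inner = H(5c c5 36 36 32 bf 21) = 9f; tag = H(36 af 5c 5c 9f) = 3c
m3: inner = H(5c c5 36 36 1f ac b0) = 08; tag = H(36 af 5c 5c 08) = a5 ← matches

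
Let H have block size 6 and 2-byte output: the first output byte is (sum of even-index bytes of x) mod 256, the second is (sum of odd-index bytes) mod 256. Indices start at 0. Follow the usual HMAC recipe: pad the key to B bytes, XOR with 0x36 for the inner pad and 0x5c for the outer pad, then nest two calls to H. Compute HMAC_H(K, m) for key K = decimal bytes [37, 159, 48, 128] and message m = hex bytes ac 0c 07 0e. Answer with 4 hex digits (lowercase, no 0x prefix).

Key decimal bytes [37, 159, 48, 128] = 25 9f 30 80 is 4 bytes ≤ B = 6; zero-pad to 6 bytes: K' = 25 9f 30 80 00 00.
K' ⊕ ipad = 13 a9 06 b6 36 36.  K' ⊕ opad = 79 c3 6c dc 5c 5c.
Inner input = (K'⊕ipad) ∥ m = 13 a9 06 b6 36 36 ∥ ac 0c 07 0e.
Inner hash: even-index sum = 258 mod 256 = 2; odd-index sum = 431 mod 256 = 175 → 02 af.
Outer input = (K'⊕opad) ∥ inner = 79 c3 6c dc 5c 5c ∥ 02 af.
Outer hash (tag): even-index sum = 323 mod 256 = 67; odd-index sum = 682 mod 256 = 170 → 43 aa.

43aa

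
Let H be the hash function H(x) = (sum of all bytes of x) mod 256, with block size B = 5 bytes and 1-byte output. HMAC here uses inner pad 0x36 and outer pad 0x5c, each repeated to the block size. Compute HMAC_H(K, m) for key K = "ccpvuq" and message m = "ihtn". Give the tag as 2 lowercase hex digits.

Key "ccpvuq" = 63 63 70 76 75 71 is 6 bytes > B = 5, so hash it first: H(key) = 92, then zero-pad to 5 bytes: K' = 92 00 00 00 00.
K' ⊕ ipad = a4 36 36 36 36.  K' ⊕ opad = ce 5c 5c 5c 5c.
Inner input = (K'⊕ipad) ∥ m = a4 36 36 36 36 ∥ 69 68 74 6e.
Inner hash: sum = 164+54+54+54+54+105+104+116+110 = 815; mod 256 = 47 → 2f.
Outer input = (K'⊕opad) ∥ inner = ce 5c 5c 5c 5c ∥ 2f.
Outer hash (tag): sum = 206+92+92+92+92+47 = 621; mod 256 = 109 → 6d.

6d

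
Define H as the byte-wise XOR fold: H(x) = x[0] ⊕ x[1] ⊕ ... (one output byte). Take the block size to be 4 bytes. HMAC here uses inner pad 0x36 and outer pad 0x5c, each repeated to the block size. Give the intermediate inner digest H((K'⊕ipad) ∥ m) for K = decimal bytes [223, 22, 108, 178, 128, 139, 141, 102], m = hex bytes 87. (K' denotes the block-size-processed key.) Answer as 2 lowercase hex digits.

70

Key decimal bytes [223, 22, 108, 178, 128, 139, 141, 102] = df 16 6c b2 80 8b 8d 66 is 8 bytes > B = 4, so hash it first: H(key) = f7, then zero-pad to 4 bytes: K' = f7 00 00 00.
K' ⊕ ipad = c1 36 36 36.
Inner input = c1 36 36 36 ∥ 87.
Inner hash: XOR c1⊕36⊕36⊕36⊕87 = 70.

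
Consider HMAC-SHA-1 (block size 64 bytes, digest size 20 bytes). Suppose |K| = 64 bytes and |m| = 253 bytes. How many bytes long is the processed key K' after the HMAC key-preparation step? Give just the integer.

Key is 64 ≤ 64 bytes, zero-padded: |K'| = 64.

64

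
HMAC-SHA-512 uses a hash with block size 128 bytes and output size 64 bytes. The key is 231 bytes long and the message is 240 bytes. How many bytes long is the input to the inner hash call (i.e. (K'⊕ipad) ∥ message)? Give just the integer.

368

Key is 231 > 128 bytes, so it is hashed to 64 bytes then zero-padded to 128: |K'| = 128.
Inner input = (K'⊕ipad) ∥ m → 128 + 240 = 368 bytes.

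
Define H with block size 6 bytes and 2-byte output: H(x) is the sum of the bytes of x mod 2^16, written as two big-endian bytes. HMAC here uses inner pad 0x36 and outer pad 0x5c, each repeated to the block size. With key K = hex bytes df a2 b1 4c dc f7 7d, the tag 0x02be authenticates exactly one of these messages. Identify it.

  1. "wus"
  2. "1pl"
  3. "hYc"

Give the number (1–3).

Key hex bytes df a2 b1 4c dc f7 7d is 7 bytes > B = 6, so hash it first: H(key) = 04 ce, then zero-pad to 6 bytes: K' = 04 ce 00 00 00 00.
K' ⊕ ipad = 32 f8 36 36 36 36; K' ⊕ opad = 58 92 5c 5c 5c 5c.
m1: inner = H(32 f8 36 36 36 36 77 75 73) = 03 61; tag = H(58 92 5c 5c 5c 5c 03 61) = 02be ← matches
m2: inner = H(32 f8 36 36 36 36 31 70 6c) = 03 0f; tag = H(58 92 5c 5c 5c 5c 03 0f) = 026c
m3: inner = H(32 f8 36 36 36 36 68 59 63) = 03 26; tag = H(58 92 5c 5c 5c 5c 03 26) = 0283

1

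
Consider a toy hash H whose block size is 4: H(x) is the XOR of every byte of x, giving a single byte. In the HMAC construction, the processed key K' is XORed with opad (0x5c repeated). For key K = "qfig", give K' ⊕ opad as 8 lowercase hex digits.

Key "qfig" = 71 66 69 67 is exactly B = 4 bytes: K' = 71 66 69 67.
XOR each byte with 0x5c: 71⊕5c=2d, 66⊕5c=3a, 69⊕5c=35, 67⊕5c=3b.

2d3a353b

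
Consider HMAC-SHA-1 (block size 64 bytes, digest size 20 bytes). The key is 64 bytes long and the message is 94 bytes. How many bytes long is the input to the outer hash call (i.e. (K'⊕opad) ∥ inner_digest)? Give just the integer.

Key is 64 ≤ 64 bytes, zero-padded: |K'| = 64.
Outer input = (K'⊕opad) ∥ H(inner) → 64 + 20 = 84 bytes.

84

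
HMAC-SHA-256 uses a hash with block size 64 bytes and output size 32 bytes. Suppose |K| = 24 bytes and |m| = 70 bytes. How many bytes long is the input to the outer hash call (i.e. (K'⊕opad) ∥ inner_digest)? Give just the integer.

96

Key is 24 ≤ 64 bytes, zero-padded: |K'| = 64.
Outer input = (K'⊕opad) ∥ H(inner) → 64 + 32 = 96 bytes.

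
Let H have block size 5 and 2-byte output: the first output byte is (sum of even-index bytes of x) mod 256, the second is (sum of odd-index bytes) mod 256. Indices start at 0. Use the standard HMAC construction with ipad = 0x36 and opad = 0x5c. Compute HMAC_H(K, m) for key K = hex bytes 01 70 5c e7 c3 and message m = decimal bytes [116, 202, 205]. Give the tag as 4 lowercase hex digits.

Key hex bytes 01 70 5c e7 c3 is exactly B = 5 bytes: K' = 01 70 5c e7 c3.
K' ⊕ ipad = 37 46 6a d1 f5.  K' ⊕ opad = 5d 2c 00 bb 9f.
Inner input = (K'⊕ipad) ∥ m = 37 46 6a d1 f5 ∥ 74 ca cd.
Inner hash: even-index sum = 608 mod 256 = 96; odd-index sum = 600 mod 256 = 88 → 60 58.
Outer input = (K'⊕opad) ∥ inner = 5d 2c 00 bb 9f ∥ 60 58.
Outer hash (tag): even-index sum = 340 mod 256 = 84; odd-index sum = 327 mod 256 = 71 → 54 47.

5447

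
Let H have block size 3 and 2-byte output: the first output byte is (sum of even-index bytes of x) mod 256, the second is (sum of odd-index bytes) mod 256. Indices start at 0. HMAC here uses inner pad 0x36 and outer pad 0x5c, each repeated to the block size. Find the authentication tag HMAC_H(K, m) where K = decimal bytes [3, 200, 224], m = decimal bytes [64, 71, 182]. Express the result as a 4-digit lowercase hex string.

Key decimal bytes [3, 200, 224] = 03 c8 e0 is exactly B = 3 bytes: K' = 03 c8 e0.
K' ⊕ ipad = 35 fe d6.  K' ⊕ opad = 5f 94 bc.
Inner input = (K'⊕ipad) ∥ m = 35 fe d6 ∥ 40 47 b6.
Inner hash: even-index sum = 338 mod 256 = 82; odd-index sum = 500 mod 256 = 244 → 52 f4.
Outer input = (K'⊕opad) ∥ inner = 5f 94 bc ∥ 52 f4.
Outer hash (tag): even-index sum = 527 mod 256 = 15; odd-index sum = 230 mod 256 = 230 → 0f e6.

0fe6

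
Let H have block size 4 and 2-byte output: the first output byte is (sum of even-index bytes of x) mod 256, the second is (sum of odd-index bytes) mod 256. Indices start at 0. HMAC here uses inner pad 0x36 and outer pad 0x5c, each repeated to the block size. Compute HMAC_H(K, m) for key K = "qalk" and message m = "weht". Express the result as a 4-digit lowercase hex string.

Key "qalk" = 71 61 6c 6b is exactly B = 4 bytes: K' = 71 61 6c 6b.
K' ⊕ ipad = 47 57 5a 5d.  K' ⊕ opad = 2d 3d 30 37.
Inner input = (K'⊕ipad) ∥ m = 47 57 5a 5d ∥ 77 65 68 74.
Inner hash: even-index sum = 384 mod 256 = 128; odd-index sum = 397 mod 256 = 141 → 80 8d.
Outer input = (K'⊕opad) ∥ inner = 2d 3d 30 37 ∥ 80 8d.
Outer hash (tag): even-index sum = 221 mod 256 = 221; odd-index sum = 257 mod 256 = 1 → dd 01.

dd01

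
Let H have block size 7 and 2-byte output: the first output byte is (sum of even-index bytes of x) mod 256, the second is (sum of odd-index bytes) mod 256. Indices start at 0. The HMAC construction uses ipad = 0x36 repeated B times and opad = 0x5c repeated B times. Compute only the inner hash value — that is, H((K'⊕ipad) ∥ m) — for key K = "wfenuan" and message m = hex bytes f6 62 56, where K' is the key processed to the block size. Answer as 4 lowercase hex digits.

Key "wfenuan" = 77 66 65 6e 75 61 6e is exactly B = 7 bytes: K' = 77 66 65 6e 75 61 6e.
K' ⊕ ipad = 41 50 53 58 43 57 58.
Inner input = 41 50 53 58 43 57 58 ∥ f6 62 56.
Inner hash: even-index sum = 401 mod 256 = 145; odd-index sum = 587 mod 256 = 75 → 91 4b.

914b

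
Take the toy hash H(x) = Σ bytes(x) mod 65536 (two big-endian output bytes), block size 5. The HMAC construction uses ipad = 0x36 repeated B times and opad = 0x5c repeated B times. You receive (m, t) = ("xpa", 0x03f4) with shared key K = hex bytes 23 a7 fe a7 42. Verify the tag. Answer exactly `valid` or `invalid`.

Key hex bytes 23 a7 fe a7 42 is exactly B = 5 bytes: K' = 23 a7 fe a7 42.
K' ⊕ ipad = 15 91 c8 91 74; K' ⊕ opad = 7f fb a2 fb 1e.
Inner hash: sum = 21+145+200+145+116+120+112+97 = 956 → 03 bc.
Outer hash (recomputed tag): sum = 127+251+162+251+30+3+188 = 1012 → 03 f4.
Recomputed tag = 03f4; claimed = 03f4 → match.

valid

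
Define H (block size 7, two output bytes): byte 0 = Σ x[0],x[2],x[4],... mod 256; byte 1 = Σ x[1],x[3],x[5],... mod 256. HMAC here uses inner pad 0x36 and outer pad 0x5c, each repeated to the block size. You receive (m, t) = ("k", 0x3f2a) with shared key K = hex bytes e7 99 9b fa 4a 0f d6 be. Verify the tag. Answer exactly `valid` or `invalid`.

valid

Key hex bytes e7 99 9b fa 4a 0f d6 be is 8 bytes > B = 7, so hash it first: H(key) = a2 60, then zero-pad to 7 bytes: K' = a2 60 00 00 00 00 00.
K' ⊕ ipad = 94 56 36 36 36 36 36; K' ⊕ opad = fe 3c 5c 5c 5c 5c 5c.
Inner hash: even-index sum = 310 mod 256 = 54; odd-index sum = 301 mod 256 = 45 → 36 2d.
Outer hash (recomputed tag): even-index sum = 575 mod 256 = 63; odd-index sum = 298 mod 256 = 42 → 3f 2a.
Recomputed tag = 3f2a; claimed = 3f2a → match.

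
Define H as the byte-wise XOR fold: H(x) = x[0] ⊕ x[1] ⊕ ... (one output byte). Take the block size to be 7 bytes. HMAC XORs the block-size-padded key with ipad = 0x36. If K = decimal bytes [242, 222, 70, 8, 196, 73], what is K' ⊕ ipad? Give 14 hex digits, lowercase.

Key decimal bytes [242, 222, 70, 8, 196, 73] = f2 de 46 08 c4 49 is 6 bytes ≤ B = 7; zero-pad to 7 bytes: K' = f2 de 46 08 c4 49 00.
XOR each byte with 0x36: f2⊕36=c4, de⊕36=e8, 46⊕36=70, 08⊕36=3e, c4⊕36=f2, 49⊕36=7f, 00⊕36=36.

c4e8703ef27f36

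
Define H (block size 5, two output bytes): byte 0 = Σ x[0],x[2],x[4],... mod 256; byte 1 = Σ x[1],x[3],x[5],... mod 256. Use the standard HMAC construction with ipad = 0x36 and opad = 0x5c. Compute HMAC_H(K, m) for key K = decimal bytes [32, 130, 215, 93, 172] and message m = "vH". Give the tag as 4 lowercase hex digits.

8cb8

Key decimal bytes [32, 130, 215, 93, 172] = 20 82 d7 5d ac is exactly B = 5 bytes: K' = 20 82 d7 5d ac.
K' ⊕ ipad = 16 b4 e1 6b 9a.  K' ⊕ opad = 7c de 8b 01 f0.
Inner input = (K'⊕ipad) ∥ m = 16 b4 e1 6b 9a ∥ 76 48.
Inner hash: even-index sum = 473 mod 256 = 217; odd-index sum = 405 mod 256 = 149 → d9 95.
Outer input = (K'⊕opad) ∥ inner = 7c de 8b 01 f0 ∥ d9 95.
Outer hash (tag): even-index sum = 652 mod 256 = 140; odd-index sum = 440 mod 256 = 184 → 8c b8.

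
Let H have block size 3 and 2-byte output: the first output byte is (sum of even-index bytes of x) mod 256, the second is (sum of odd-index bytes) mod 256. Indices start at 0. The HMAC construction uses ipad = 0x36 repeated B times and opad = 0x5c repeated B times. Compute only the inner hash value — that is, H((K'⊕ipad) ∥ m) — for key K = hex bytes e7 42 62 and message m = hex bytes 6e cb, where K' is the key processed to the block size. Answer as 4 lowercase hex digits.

Key hex bytes e7 42 62 is exactly B = 3 bytes: K' = e7 42 62.
K' ⊕ ipad = d1 74 54.
Inner input = d1 74 54 ∥ 6e cb.
Inner hash: even-index sum = 496 mod 256 = 240; odd-index sum = 226 mod 256 = 226 → f0 e2.

f0e2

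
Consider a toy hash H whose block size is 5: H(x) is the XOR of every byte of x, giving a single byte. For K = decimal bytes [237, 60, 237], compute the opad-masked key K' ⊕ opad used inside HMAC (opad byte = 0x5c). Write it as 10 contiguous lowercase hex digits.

Key decimal bytes [237, 60, 237] = ed 3c ed is 3 bytes ≤ B = 5; zero-pad to 5 bytes: K' = ed 3c ed 00 00.
XOR each byte with 0x5c: ed⊕5c=b1, 3c⊕5c=60, ed⊕5c=b1, 00⊕5c=5c, 00⊕5c=5c.

b160b15c5c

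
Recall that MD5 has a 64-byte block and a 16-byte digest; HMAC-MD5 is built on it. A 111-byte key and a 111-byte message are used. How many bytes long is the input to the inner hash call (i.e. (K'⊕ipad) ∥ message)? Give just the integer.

175

Key is 111 > 64 bytes, so it is hashed to 16 bytes then zero-padded to 64: |K'| = 64.
Inner input = (K'⊕ipad) ∥ m → 64 + 111 = 175 bytes.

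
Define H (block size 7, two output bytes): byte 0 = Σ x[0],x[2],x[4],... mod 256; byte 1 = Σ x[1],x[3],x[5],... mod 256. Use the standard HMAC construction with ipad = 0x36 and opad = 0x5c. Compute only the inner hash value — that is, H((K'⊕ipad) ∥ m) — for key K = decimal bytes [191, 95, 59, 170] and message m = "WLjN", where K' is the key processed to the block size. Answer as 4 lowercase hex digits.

9cfc

Key decimal bytes [191, 95, 59, 170] = bf 5f 3b aa is 4 bytes ≤ B = 7; zero-pad to 7 bytes: K' = bf 5f 3b aa 00 00 00.
K' ⊕ ipad = 89 69 0d 9c 36 36 36.
Inner input = 89 69 0d 9c 36 36 36 ∥ 57 4c 6a 4e.
Inner hash: even-index sum = 412 mod 256 = 156; odd-index sum = 508 mod 256 = 252 → 9c fc.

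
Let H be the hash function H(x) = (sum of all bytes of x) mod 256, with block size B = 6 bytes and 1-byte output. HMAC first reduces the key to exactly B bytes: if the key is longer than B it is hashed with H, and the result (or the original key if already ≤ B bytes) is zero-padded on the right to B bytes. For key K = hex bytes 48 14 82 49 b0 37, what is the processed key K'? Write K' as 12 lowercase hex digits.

48148249b037

Key hex bytes 48 14 82 49 b0 37 is exactly B = 6 bytes: K' = 48 14 82 49 b0 37.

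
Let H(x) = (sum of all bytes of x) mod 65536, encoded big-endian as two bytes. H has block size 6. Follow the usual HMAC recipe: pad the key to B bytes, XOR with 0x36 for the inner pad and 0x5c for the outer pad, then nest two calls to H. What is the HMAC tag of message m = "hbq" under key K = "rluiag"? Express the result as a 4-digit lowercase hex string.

Key "rluiag" = 72 6c 75 69 61 67 is exactly B = 6 bytes: K' = 72 6c 75 69 61 67.
K' ⊕ ipad = 44 5a 43 5f 57 51.  K' ⊕ opad = 2e 30 29 35 3d 3b.
Inner input = (K'⊕ipad) ∥ m = 44 5a 43 5f 57 51 ∥ 68 62 71.
Inner hash: sum = 68+90+67+95+87+81+104+98+113 = 803 → 03 23.
Outer input = (K'⊕opad) ∥ inner = 2e 30 29 35 3d 3b ∥ 03 23.
Outer hash (tag): sum = 46+48+41+53+61+59+3+35 = 346 → 01 5a.

015a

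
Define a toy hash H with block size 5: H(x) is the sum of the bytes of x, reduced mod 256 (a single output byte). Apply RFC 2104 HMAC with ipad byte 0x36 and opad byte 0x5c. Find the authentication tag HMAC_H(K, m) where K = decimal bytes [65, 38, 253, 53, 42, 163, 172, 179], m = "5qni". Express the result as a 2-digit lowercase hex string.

51

Key decimal bytes [65, 38, 253, 53, 42, 163, 172, 179] = 41 26 fd 35 2a a3 ac b3 is 8 bytes > B = 5, so hash it first: H(key) = c5, then zero-pad to 5 bytes: K' = c5 00 00 00 00.
K' ⊕ ipad = f3 36 36 36 36.  K' ⊕ opad = 99 5c 5c 5c 5c.
Inner input = (K'⊕ipad) ∥ m = f3 36 36 36 36 ∥ 35 71 6e 69.
Inner hash: sum = 243+54+54+54+54+53+113+110+105 = 840; mod 256 = 72 → 48.
Outer input = (K'⊕opad) ∥ inner = 99 5c 5c 5c 5c ∥ 48.
Outer hash (tag): sum = 153+92+92+92+92+72 = 593; mod 256 = 81 → 51.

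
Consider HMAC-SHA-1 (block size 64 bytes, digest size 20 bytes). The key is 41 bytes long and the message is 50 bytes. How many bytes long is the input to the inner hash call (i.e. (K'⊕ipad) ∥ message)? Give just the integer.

Key is 41 ≤ 64 bytes, zero-padded: |K'| = 64.
Inner input = (K'⊕ipad) ∥ m → 64 + 50 = 114 bytes.

114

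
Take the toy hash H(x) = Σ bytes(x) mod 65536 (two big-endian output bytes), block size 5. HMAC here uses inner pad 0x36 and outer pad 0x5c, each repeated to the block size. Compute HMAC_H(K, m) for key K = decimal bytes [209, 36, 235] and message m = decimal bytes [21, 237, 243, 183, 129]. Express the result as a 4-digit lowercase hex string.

02e8

Key decimal bytes [209, 36, 235] = d1 24 eb is 3 bytes ≤ B = 5; zero-pad to 5 bytes: K' = d1 24 eb 00 00.
K' ⊕ ipad = e7 12 dd 36 36.  K' ⊕ opad = 8d 78 b7 5c 5c.
Inner input = (K'⊕ipad) ∥ m = e7 12 dd 36 36 ∥ 15 ed f3 b7 81.
Inner hash: sum = 231+18+221+54+54+21+237+243+183+129 = 1391 → 05 6f.
Outer input = (K'⊕opad) ∥ inner = 8d 78 b7 5c 5c ∥ 05 6f.
Outer hash (tag): sum = 141+120+183+92+92+5+111 = 744 → 02 e8.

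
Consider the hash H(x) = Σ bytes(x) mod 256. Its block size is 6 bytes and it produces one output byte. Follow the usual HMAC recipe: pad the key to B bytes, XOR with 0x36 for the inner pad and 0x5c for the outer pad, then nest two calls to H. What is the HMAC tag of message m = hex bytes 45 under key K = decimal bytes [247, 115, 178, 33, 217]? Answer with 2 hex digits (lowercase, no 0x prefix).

31

Key decimal bytes [247, 115, 178, 33, 217] = f7 73 b2 21 d9 is 5 bytes ≤ B = 6; zero-pad to 6 bytes: K' = f7 73 b2 21 d9 00.
K' ⊕ ipad = c1 45 84 17 ef 36.  K' ⊕ opad = ab 2f ee 7d 85 5c.
Inner input = (K'⊕ipad) ∥ m = c1 45 84 17 ef 36 ∥ 45.
Inner hash: sum = 193+69+132+23+239+54+69 = 779; mod 256 = 11 → 0b.
Outer input = (K'⊕opad) ∥ inner = ab 2f ee 7d 85 5c ∥ 0b.
Outer hash (tag): sum = 171+47+238+125+133+92+11 = 817; mod 256 = 49 → 31.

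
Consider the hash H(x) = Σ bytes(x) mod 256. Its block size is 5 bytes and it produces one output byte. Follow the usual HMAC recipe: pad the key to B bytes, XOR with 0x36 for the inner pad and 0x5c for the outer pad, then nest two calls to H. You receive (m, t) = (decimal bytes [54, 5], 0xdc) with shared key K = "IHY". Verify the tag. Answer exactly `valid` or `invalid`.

invalid

Key "IHY" = 49 48 59 is 3 bytes ≤ B = 5; zero-pad to 5 bytes: K' = 49 48 59 00 00.
K' ⊕ ipad = 7f 7e 6f 36 36; K' ⊕ opad = 15 14 05 5c 5c.
Inner hash: sum = 127+126+111+54+54+54+5 = 531; mod 256 = 19 → 13.
Outer hash (recomputed tag): sum = 21+20+5+92+92+19 = 249 → f9.
Recomputed tag = f9; claimed = dc → mismatch.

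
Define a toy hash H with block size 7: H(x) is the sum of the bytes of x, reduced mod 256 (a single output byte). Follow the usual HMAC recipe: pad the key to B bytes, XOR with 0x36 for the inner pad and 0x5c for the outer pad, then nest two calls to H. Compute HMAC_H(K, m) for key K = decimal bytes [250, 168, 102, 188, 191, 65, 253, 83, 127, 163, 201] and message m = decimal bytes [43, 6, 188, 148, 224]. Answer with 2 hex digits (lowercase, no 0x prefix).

Key decimal bytes [250, 168, 102, 188, 191, 65, 253, 83, 127, 163, 201] = fa a8 66 bc bf 41 fd 53 7f a3 c9 is 11 bytes > B = 7, so hash it first: H(key) = ff, then zero-pad to 7 bytes: K' = ff 00 00 00 00 00 00.
K' ⊕ ipad = c9 36 36 36 36 36 36.  K' ⊕ opad = a3 5c 5c 5c 5c 5c 5c.
Inner input = (K'⊕ipad) ∥ m = c9 36 36 36 36 36 36 ∥ 2b 06 bc 94 e0.
Inner hash: sum = 201+54+54+54+54+54+54+43+6+188+148+224 = 1134; mod 256 = 110 → 6e.
Outer input = (K'⊕opad) ∥ inner = a3 5c 5c 5c 5c 5c 5c ∥ 6e.
Outer hash (tag): sum = 163+92+92+92+92+92+92+110 = 825; mod 256 = 57 → 39.

39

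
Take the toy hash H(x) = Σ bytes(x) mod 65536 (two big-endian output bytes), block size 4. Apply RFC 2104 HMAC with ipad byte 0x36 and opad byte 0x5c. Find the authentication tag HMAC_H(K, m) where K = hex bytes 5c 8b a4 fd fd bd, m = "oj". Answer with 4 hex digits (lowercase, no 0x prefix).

021a

Key hex bytes 5c 8b a4 fd fd bd is 6 bytes > B = 4, so hash it first: H(key) = 04 42, then zero-pad to 4 bytes: K' = 04 42 00 00.
K' ⊕ ipad = 32 74 36 36.  K' ⊕ opad = 58 1e 5c 5c.
Inner input = (K'⊕ipad) ∥ m = 32 74 36 36 ∥ 6f 6a.
Inner hash: sum = 50+116+54+54+111+106 = 491 → 01 eb.
Outer input = (K'⊕opad) ∥ inner = 58 1e 5c 5c ∥ 01 eb.
Outer hash (tag): sum = 88+30+92+92+1+235 = 538 → 02 1a.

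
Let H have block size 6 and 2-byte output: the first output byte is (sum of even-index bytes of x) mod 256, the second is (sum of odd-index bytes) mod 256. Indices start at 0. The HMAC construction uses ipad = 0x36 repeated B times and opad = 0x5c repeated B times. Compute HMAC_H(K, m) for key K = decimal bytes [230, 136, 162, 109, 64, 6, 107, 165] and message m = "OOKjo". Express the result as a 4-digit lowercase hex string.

a16f

Key decimal bytes [230, 136, 162, 109, 64, 6, 107, 165] = e6 88 a2 6d 40 06 6b a5 is 8 bytes > B = 6, so hash it first: H(key) = 33 a0, then zero-pad to 6 bytes: K' = 33 a0 00 00 00 00.
K' ⊕ ipad = 05 96 36 36 36 36.  K' ⊕ opad = 6f fc 5c 5c 5c 5c.
Inner input = (K'⊕ipad) ∥ m = 05 96 36 36 36 36 ∥ 4f 4f 4b 6a 6f.
Inner hash: even-index sum = 378 mod 256 = 122; odd-index sum = 443 mod 256 = 187 → 7a bb.
Outer input = (K'⊕opad) ∥ inner = 6f fc 5c 5c 5c 5c ∥ 7a bb.
Outer hash (tag): even-index sum = 417 mod 256 = 161; odd-index sum = 623 mod 256 = 111 → a1 6f.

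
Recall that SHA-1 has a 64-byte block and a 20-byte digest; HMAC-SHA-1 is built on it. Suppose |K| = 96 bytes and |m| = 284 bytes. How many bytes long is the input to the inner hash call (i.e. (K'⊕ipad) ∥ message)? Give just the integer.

Key is 96 > 64 bytes, so it is hashed to 20 bytes then zero-padded to 64: |K'| = 64.
Inner input = (K'⊕ipad) ∥ m → 64 + 284 = 348 bytes.

348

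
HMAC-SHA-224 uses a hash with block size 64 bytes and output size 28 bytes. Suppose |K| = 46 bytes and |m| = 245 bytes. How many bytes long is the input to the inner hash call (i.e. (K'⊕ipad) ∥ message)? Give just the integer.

309

Key is 46 ≤ 64 bytes, zero-padded: |K'| = 64.
Inner input = (K'⊕ipad) ∥ m → 64 + 245 = 309 bytes.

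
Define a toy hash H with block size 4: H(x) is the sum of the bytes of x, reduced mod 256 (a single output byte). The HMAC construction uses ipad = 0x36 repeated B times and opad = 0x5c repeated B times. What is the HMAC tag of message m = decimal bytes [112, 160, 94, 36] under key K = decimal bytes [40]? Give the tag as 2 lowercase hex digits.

da

Key decimal bytes [40] = 28 is 1 byte ≤ B = 4; zero-pad to 4 bytes: K' = 28 00 00 00.
K' ⊕ ipad = 1e 36 36 36.  K' ⊕ opad = 74 5c 5c 5c.
Inner input = (K'⊕ipad) ∥ m = 1e 36 36 36 ∥ 70 a0 5e 24.
Inner hash: sum = 30+54+54+54+112+160+94+36 = 594; mod 256 = 82 → 52.
Outer input = (K'⊕opad) ∥ inner = 74 5c 5c 5c ∥ 52.
Outer hash (tag): sum = 116+92+92+92+82 = 474; mod 256 = 218 → da.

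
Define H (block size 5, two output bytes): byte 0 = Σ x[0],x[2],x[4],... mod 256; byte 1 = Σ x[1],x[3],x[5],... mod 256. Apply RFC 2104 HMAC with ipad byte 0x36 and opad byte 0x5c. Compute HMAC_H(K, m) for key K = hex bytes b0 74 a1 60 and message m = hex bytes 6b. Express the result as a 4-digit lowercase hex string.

Key hex bytes b0 74 a1 60 is 4 bytes ≤ B = 5; zero-pad to 5 bytes: K' = b0 74 a1 60 00.
K' ⊕ ipad = 86 42 97 56 36.  K' ⊕ opad = ec 28 fd 3c 5c.
Inner input = (K'⊕ipad) ∥ m = 86 42 97 56 36 ∥ 6b.
Inner hash: even-index sum = 339 mod 256 = 83; odd-index sum = 259 mod 256 = 3 → 53 03.
Outer input = (K'⊕opad) ∥ inner = ec 28 fd 3c 5c ∥ 53 03.
Outer hash (tag): even-index sum = 584 mod 256 = 72; odd-index sum = 183 mod 256 = 183 → 48 b7.

48b7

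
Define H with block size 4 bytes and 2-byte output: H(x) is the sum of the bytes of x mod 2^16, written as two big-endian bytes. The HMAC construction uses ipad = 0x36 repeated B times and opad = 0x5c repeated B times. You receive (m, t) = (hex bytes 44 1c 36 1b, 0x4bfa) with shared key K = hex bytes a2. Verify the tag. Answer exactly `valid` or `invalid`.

invalid

Key hex bytes a2 is 1 byte ≤ B = 4; zero-pad to 4 bytes: K' = a2 00 00 00.
K' ⊕ ipad = 94 36 36 36; K' ⊕ opad = fe 5c 5c 5c.
Inner hash: sum = 148+54+54+54+68+28+54+27 = 487 → 01 e7.
Outer hash (recomputed tag): sum = 254+92+92+92+1+231 = 762 → 02 fa.
Recomputed tag = 02fa; claimed = 4bfa → mismatch.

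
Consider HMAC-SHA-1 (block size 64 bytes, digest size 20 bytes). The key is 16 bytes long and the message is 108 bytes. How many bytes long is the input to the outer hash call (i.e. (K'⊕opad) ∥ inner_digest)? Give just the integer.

84

Key is 16 ≤ 64 bytes, zero-padded: |K'| = 64.
Outer input = (K'⊕opad) ∥ H(inner) → 64 + 20 = 84 bytes.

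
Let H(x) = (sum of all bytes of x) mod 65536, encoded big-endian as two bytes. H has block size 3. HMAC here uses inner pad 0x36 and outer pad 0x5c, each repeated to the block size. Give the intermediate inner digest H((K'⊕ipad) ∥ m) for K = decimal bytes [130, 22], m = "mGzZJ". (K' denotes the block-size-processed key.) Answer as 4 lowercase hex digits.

02dc

Key decimal bytes [130, 22] = 82 16 is 2 bytes ≤ B = 3; zero-pad to 3 bytes: K' = 82 16 00.
K' ⊕ ipad = b4 20 36.
Inner input = b4 20 36 ∥ 6d 47 7a 5a 4a.
Inner hash: sum = 180+32+54+109+71+122+90+74 = 732 → 02 dc.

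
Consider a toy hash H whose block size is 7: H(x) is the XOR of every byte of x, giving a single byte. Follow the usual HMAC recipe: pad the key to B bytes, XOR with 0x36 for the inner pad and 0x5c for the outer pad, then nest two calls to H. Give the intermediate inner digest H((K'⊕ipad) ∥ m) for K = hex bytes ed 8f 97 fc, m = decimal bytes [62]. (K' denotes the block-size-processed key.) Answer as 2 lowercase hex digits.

Key hex bytes ed 8f 97 fc is 4 bytes ≤ B = 7; zero-pad to 7 bytes: K' = ed 8f 97 fc 00 00 00.
K' ⊕ ipad = db b9 a1 ca 36 36 36.
Inner input = db b9 a1 ca 36 36 36 ∥ 3e.
Inner hash: XOR db⊕b9⊕a1⊕ca⊕36⊕36⊕36⊕3e = 01.

01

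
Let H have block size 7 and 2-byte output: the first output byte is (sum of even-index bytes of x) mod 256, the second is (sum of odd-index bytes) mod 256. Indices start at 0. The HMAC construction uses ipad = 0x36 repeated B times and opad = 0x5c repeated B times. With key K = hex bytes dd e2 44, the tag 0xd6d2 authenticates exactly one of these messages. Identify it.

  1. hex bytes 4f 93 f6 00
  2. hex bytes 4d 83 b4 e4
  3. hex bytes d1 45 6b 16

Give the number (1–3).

Key hex bytes dd e2 44 is 3 bytes ≤ B = 7; zero-pad to 7 bytes: K' = dd e2 44 00 00 00 00.
K' ⊕ ipad = eb d4 72 36 36 36 36; K' ⊕ opad = 81 be 18 5c 5c 5c 5c.
m1: inner = H(eb d4 72 36 36 36 36 4f 93 f6 00) = 5c 85; tag = H(81 be 18 5c 5c 5c 5c 5c 85) = d6d2 ← matches
m2: inner = H(eb d4 72 36 36 36 36 4d 83 b4 e4) = 30 41; tag = H(81 be 18 5c 5c 5c 5c 30 41) = 92a6
m3: inner = H(eb d4 72 36 36 36 36 d1 45 6b 16) = 24 7c; tag = H(81 be 18 5c 5c 5c 5c 24 7c) = cd9a

1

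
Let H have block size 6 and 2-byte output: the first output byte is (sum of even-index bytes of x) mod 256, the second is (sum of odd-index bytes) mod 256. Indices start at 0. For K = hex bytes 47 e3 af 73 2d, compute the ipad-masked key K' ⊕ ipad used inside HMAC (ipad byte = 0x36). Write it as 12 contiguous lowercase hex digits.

Key hex bytes 47 e3 af 73 2d is 5 bytes ≤ B = 6; zero-pad to 6 bytes: K' = 47 e3 af 73 2d 00.
XOR each byte with 0x36: 47⊕36=71, e3⊕36=d5, af⊕36=99, 73⊕36=45, 2d⊕36=1b, 00⊕36=36.

71d599451b36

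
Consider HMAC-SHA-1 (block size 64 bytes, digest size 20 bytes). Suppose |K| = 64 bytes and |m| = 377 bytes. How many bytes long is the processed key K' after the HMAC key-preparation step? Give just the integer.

Key is 64 ≤ 64 bytes, zero-padded: |K'| = 64.

64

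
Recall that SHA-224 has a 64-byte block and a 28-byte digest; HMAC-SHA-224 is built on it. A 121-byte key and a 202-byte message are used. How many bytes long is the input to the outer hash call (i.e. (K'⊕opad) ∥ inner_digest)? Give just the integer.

92

Key is 121 > 64 bytes, so it is hashed to 28 bytes then zero-padded to 64: |K'| = 64.
Outer input = (K'⊕opad) ∥ H(inner) → 64 + 28 = 92 bytes.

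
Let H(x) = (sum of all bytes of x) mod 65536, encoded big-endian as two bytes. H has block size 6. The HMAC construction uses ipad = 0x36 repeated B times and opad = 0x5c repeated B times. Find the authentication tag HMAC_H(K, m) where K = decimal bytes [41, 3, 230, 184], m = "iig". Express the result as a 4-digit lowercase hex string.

Key decimal bytes [41, 3, 230, 184] = 29 03 e6 b8 is 4 bytes ≤ B = 6; zero-pad to 6 bytes: K' = 29 03 e6 b8 00 00.
K' ⊕ ipad = 1f 35 d0 8e 36 36.  K' ⊕ opad = 75 5f ba e4 5c 5c.
Inner input = (K'⊕ipad) ∥ m = 1f 35 d0 8e 36 36 ∥ 69 69 67.
Inner hash: sum = 31+53+208+142+54+54+105+105+103 = 855 → 03 57.
Outer input = (K'⊕opad) ∥ inner = 75 5f ba e4 5c 5c ∥ 03 57.
Outer hash (tag): sum = 117+95+186+228+92+92+3+87 = 900 → 03 84.

0384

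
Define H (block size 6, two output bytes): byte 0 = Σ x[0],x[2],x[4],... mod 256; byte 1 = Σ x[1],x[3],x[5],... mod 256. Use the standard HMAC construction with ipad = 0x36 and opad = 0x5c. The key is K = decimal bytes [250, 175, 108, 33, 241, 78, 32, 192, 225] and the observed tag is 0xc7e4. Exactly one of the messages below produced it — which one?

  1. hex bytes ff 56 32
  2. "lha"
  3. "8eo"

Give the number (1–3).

Key decimal bytes [250, 175, 108, 33, 241, 78, 32, 192, 225] = fa af 6c 21 f1 4e 20 c0 e1 is 9 bytes > B = 6, so hash it first: H(key) = 58 de, then zero-pad to 6 bytes: K' = 58 de 00 00 00 00.
K' ⊕ ipad = 6e e8 36 36 36 36; K' ⊕ opad = 04 82 5c 5c 5c 5c.
m1: inner = H(6e e8 36 36 36 36 ff 56 32) = 0b aa; tag = H(04 82 5c 5c 5c 5c 0b aa) = c7e4 ← matches
m2: inner = H(6e e8 36 36 36 36 6c 68 61) = a7 bc; tag = H(04 82 5c 5c 5c 5c a7 bc) = 63f6
m3: inner = H(6e e8 36 36 36 36 38 65 6f) = 81 b9; tag = H(04 82 5c 5c 5c 5c 81 b9) = 3df3

1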